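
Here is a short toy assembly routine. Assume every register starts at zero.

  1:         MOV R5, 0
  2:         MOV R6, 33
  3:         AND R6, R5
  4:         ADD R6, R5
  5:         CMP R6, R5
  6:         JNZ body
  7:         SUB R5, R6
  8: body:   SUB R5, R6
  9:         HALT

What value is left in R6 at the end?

0

R5=0
R6=33
R6=33&0=0
R6=0+0=0
CMP R6, R5  (cmp 0,0)
JNZ body: not taken
R5=0-0=0
R5=0-0=0
halt.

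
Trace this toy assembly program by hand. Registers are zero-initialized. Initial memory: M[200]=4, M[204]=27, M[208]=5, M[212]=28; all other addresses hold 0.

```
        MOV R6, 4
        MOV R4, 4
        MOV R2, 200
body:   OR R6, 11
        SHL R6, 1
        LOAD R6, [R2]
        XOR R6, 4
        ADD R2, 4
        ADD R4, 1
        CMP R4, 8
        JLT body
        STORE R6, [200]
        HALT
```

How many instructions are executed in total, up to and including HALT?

R6=4
R4=4
R2=200
R6=4|11=15
R6=15<<1=30
R6=M[200]=4
R6=4^4=0
R2=200+4=204
R4=4+1=5
CMP R4, 8  (cmp 5,8)
JLT body: taken
R6=0|11=11
R6=11<<1=22
R6=M[204]=27
R6=27^4=31
R2=204+4=208
R4=5+1=6
CMP R4, 8  (cmp 6,8)
JLT body: taken
R6=31|11=31
R6=31<<1=62
R6=M[208]=5
R6=5^4=1
R2=208+4=212
R4=6+1=7
CMP R4, 8  (cmp 7,8)
JLT body: taken
R6=1|11=11
R6=11<<1=22
R6=M[212]=28
R6=28^4=24
R2=212+4=216
R4=7+1=8
CMP R4, 8  (cmp 8,8)
JLT body: not taken
STORE R6, [200] → M[200]=24
halt.
Total executed instructions: 37.

37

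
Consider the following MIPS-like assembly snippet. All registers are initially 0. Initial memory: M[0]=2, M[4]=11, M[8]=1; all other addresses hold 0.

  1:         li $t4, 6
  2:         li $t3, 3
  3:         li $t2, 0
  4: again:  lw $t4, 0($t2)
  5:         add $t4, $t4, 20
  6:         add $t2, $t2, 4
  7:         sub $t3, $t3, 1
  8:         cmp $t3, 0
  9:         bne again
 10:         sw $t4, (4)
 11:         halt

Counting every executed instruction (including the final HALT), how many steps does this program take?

23

$t4=6
$t3=3
$t2=0
$t4=M[0]=2
$t4=2+20=22
$t2=0+4=4
$t3=3-1=2
cmp $t3, 0  (cmp 2,0)
bne again: taken
$t4=M[4]=11
$t4=11+20=31
$t2=4+4=8
$t3=2-1=1
cmp $t3, 0  (cmp 1,0)
bne again: taken
$t4=M[8]=1
$t4=1+20=21
$t2=8+4=12
$t3=1-1=0
cmp $t3, 0  (cmp 0,0)
bne again: not taken
sw $t4, (4) → M[4]=21
halt.
Total executed instructions: 23.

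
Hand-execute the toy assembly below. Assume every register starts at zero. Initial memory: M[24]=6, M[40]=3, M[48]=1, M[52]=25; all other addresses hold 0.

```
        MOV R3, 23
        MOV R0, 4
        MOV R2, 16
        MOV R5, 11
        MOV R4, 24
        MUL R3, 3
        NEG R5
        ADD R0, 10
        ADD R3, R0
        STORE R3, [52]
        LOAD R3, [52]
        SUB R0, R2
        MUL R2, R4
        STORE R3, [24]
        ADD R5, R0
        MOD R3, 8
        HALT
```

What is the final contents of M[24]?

83

MOV R3, 23 → R3=23
MOV R0, 4 → R0=4
MOV R2, 16 → R2=16
MOV R5, 11 → R5=11
MOV R4, 24 → R4=24
MUL R3, 3 → R3=23*3=69
NEG R5 → R5=-(11)=-11
ADD R0, 10 → R0=4+10=14
ADD R3, R0 → R3=69+14=83
STORE R3, [52] → M[52]=83
LOAD R3, [52] → R3=M[52]=83
SUB R0, R2 → R0=14-16=-2
MUL R2, R4 → R2=16*24=384
STORE R3, [24] → M[24]=83
ADD R5, R0 → R5=(-11)+(-2)=-13
MOD R3, 8 → R3=83%8=3
halt.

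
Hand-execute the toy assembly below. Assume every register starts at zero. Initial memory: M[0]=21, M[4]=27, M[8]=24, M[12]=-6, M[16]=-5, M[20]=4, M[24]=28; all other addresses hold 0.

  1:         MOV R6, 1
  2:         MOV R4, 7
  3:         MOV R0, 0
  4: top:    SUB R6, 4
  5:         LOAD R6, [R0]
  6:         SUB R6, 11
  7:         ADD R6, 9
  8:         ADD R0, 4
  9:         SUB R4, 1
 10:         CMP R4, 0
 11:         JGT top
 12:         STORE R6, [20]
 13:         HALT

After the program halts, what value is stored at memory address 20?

R6=1
R4=7
R0=0
R6=1-4=-3
R6=M[0]=21
R6=21-11=10
R6=10+9=19
R0=0+4=4
R4=7-1=6
CMP R4, 0  (cmp 6,0)
JGT top: taken
R6=19-4=15
R6=M[4]=27
R6=27-11=16
R6=16+9=25
R0=4+4=8
R4=6-1=5
CMP R4, 0  (cmp 5,0)
JGT top: taken
R6=25-4=21
R6=M[8]=24
R6=24-11=13
R6=13+9=22
R0=8+4=12
R4=5-1=4
CMP R4, 0  (cmp 4,0)
JGT top: taken
R6=22-4=18
R6=M[12]=-6
R6=(-6)-11=-17
R6=(-17)+9=-8
R0=12+4=16
R4=4-1=3
CMP R4, 0  (cmp 3,0)
JGT top: taken
R6=(-8)-4=-12
R6=M[16]=-5
R6=(-5)-11=-16
R6=(-16)+9=-7
R0=16+4=20
R4=3-1=2
CMP R4, 0  (cmp 2,0)
JGT top: taken
R6=(-7)-4=-11
R6=M[20]=4
R6=4-11=-7
R6=(-7)+9=2
R0=20+4=24
R4=2-1=1
CMP R4, 0  (cmp 1,0)
JGT top: taken
R6=2-4=-2
R6=M[24]=28
R6=28-11=17
R6=17+9=26
R0=24+4=28
R4=1-1=0
CMP R4, 0  (cmp 0,0)
JGT top: not taken
STORE R6, [20] → M[20]=26
halt.

26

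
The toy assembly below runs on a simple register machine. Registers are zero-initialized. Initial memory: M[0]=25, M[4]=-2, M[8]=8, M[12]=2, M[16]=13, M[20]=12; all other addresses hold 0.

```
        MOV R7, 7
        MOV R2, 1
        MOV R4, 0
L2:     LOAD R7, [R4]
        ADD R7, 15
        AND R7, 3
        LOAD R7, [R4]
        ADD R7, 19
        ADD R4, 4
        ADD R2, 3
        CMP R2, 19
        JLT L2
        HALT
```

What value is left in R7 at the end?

MOV R7, 7 → R7=7
MOV R2, 1 → R2=1
MOV R4, 0 → R4=0
LOAD R7, [R4] → R7=M[0]=25
ADD R7, 15 → R7=25+15=40
AND R7, 3 → R7=40&3=0
LOAD R7, [R4] → R7=M[0]=25
ADD R7, 19 → R7=25+19=44
ADD R4, 4 → R4=0+4=4
ADD R2, 3 → R2=1+3=4
CMP R2, 19  (cmp 4,19)
JLT L2: taken
LOAD R7, [R4] → R7=M[4]=-2
ADD R7, 15 → R7=(-2)+15=13
AND R7, 3 → R7=13&3=1
LOAD R7, [R4] → R7=M[4]=-2
ADD R7, 19 → R7=(-2)+19=17
ADD R4, 4 → R4=4+4=8
ADD R2, 3 → R2=4+3=7
CMP R2, 19  (cmp 7,19)
JLT L2: taken
LOAD R7, [R4] → R7=M[8]=8
ADD R7, 15 → R7=8+15=23
AND R7, 3 → R7=23&3=3
LOAD R7, [R4] → R7=M[8]=8
ADD R7, 19 → R7=8+19=27
ADD R4, 4 → R4=8+4=12
ADD R2, 3 → R2=7+3=10
CMP R2, 19  (cmp 10,19)
JLT L2: taken
LOAD R7, [R4] → R7=M[12]=2
ADD R7, 15 → R7=2+15=17
AND R7, 3 → R7=17&3=1
LOAD R7, [R4] → R7=M[12]=2
ADD R7, 19 → R7=2+19=21
ADD R4, 4 → R4=12+4=16
ADD R2, 3 → R2=10+3=13
CMP R2, 19  (cmp 13,19)
JLT L2: taken
LOAD R7, [R4] → R7=M[16]=13
ADD R7, 15 → R7=13+15=28
AND R7, 3 → R7=28&3=0
LOAD R7, [R4] → R7=M[16]=13
ADD R7, 19 → R7=13+19=32
ADD R4, 4 → R4=16+4=20
ADD R2, 3 → R2=13+3=16
CMP R2, 19  (cmp 16,19)
JLT L2: taken
LOAD R7, [R4] → R7=M[20]=12
ADD R7, 15 → R7=12+15=27
AND R7, 3 → R7=27&3=3
LOAD R7, [R4] → R7=M[20]=12
ADD R7, 19 → R7=12+19=31
ADD R4, 4 → R4=20+4=24
ADD R2, 3 → R2=16+3=19
CMP R2, 19  (cmp 19,19)
JLT L2: not taken
halt.

31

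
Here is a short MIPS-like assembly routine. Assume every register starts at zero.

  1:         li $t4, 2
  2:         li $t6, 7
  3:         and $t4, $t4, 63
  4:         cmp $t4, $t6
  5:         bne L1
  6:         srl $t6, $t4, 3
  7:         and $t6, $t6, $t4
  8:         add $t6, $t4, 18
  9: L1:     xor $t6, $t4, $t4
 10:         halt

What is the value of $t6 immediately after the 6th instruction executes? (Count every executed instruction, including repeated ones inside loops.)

0

$t4=2
$t6=7
$t4=2&63=2
cmp $t4, $t6  (cmp 2,7)
bne L1: taken
$t6=2^2=0
After step 6: $t6 = 0.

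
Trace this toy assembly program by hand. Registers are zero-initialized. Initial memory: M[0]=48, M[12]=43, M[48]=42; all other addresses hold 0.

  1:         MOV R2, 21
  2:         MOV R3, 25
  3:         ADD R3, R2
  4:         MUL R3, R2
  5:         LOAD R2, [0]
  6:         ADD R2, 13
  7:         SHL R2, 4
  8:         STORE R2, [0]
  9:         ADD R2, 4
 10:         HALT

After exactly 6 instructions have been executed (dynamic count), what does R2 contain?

MOV R2, 21 → R2=21
MOV R3, 25 → R3=25
ADD R3, R2 → R3=25+21=46
MUL R3, R2 → R3=46*21=966
LOAD R2, [0] → R2=M[0]=48
ADD R2, 13 → R2=48+13=61
After step 6: R2 = 61.

61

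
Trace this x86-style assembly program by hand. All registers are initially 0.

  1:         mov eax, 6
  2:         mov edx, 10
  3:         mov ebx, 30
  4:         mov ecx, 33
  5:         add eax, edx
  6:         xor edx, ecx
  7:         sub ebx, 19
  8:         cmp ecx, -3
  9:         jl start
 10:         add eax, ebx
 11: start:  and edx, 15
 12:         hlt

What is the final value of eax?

mov eax, 6 → eax=6
mov edx, 10 → edx=10
mov ebx, 30 → ebx=30
mov ecx, 33 → ecx=33
add eax, edx → eax=6+10=16
xor edx, ecx → edx=10^33=43
sub ebx, 19 → ebx=30-19=11
cmp ecx, -3  (cmp 33,-3)
jl start: not taken
add eax, ebx → eax=16+11=27
and edx, 15 → edx=43&15=11
halt.

27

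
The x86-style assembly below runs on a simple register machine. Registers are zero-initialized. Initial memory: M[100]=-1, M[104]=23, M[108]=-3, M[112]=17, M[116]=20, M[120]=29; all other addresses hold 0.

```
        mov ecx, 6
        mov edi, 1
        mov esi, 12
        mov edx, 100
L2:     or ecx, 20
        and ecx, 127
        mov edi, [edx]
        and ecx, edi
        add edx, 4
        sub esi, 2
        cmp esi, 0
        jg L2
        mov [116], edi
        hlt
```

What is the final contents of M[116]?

ecx=6
edi=1
esi=12
edx=100
ecx=6|20=22
ecx=22&127=22
edi=M[100]=-1
ecx=22&(-1)=22
edx=100+4=104
esi=12-2=10
cmp esi, 0  (cmp 10,0)
jg L2: taken
ecx=22|20=22
ecx=22&127=22
edi=M[104]=23
ecx=22&23=22
edx=104+4=108
esi=10-2=8
cmp esi, 0  (cmp 8,0)
jg L2: taken
ecx=22|20=22
ecx=22&127=22
edi=M[108]=-3
ecx=22&(-3)=20
edx=108+4=112
esi=8-2=6
cmp esi, 0  (cmp 6,0)
jg L2: taken
ecx=20|20=20
ecx=20&127=20
edi=M[112]=17
ecx=20&17=16
edx=112+4=116
esi=6-2=4
cmp esi, 0  (cmp 4,0)
jg L2: taken
ecx=16|20=20
ecx=20&127=20
edi=M[116]=20
ecx=20&20=20
edx=116+4=120
esi=4-2=2
cmp esi, 0  (cmp 2,0)
jg L2: taken
ecx=20|20=20
ecx=20&127=20
edi=M[120]=29
ecx=20&29=20
edx=120+4=124
esi=2-2=0
cmp esi, 0  (cmp 0,0)
jg L2: not taken
mov [116], edi → M[116]=29
halt.

29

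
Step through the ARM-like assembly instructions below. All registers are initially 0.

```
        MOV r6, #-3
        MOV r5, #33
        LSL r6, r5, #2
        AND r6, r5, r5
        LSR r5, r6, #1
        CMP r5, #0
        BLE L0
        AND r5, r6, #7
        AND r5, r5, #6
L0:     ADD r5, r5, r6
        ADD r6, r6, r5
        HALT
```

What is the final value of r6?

66

after MOV r6, #-3: r6=-3
after MOV r5, #33: r5=33
after LSL r6, r5, #2: r6=33<<2=132
after AND r6, r5, r5: r6=33&33=33
after LSR r5, r6, #1: r5=33>>1=16
CMP r5, #0  (cmp 16,0)
BLE L0: not taken
after AND r5, r6, #7: r5=33&7=1
after AND r5, r5, #6: r5=1&6=0
after ADD r5, r5, r6: r5=0+33=33
after ADD r6, r6, r5: r6=33+33=66
halt.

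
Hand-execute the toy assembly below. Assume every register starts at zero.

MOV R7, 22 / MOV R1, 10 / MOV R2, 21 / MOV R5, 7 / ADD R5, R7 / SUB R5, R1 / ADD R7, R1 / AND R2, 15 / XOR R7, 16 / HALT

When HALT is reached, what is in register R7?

48

after MOV R7, 22: R7=22
after MOV R1, 10: R1=10
after MOV R2, 21: R2=21
after MOV R5, 7: R5=7
after ADD R5, R7: R5=7+22=29
after SUB R5, R1: R5=29-10=19
after ADD R7, R1: R7=22+10=32
after AND R2, 15: R2=21&15=5
after XOR R7, 16: R7=32^16=48
halt.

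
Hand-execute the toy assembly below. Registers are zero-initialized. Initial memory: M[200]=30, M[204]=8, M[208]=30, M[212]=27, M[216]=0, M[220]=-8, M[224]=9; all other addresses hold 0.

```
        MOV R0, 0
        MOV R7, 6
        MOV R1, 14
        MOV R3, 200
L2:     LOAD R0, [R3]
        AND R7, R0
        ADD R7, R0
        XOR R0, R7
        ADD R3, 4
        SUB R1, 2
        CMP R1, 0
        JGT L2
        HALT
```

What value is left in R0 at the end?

24

R0=0
R7=6
R1=14
R3=200
R0=M[200]=30
R7=6&30=6
R7=6+30=36
R0=30^36=58
R3=200+4=204
R1=14-2=12
CMP R1, 0  (cmp 12,0)
JGT L2: taken
R0=M[204]=8
R7=36&8=0
R7=0+8=8
R0=8^8=0
R3=204+4=208
R1=12-2=10
CMP R1, 0  (cmp 10,0)
JGT L2: taken
R0=M[208]=30
R7=8&30=8
R7=8+30=38
R0=30^38=56
R3=208+4=212
R1=10-2=8
CMP R1, 0  (cmp 8,0)
JGT L2: taken
R0=M[212]=27
R7=38&27=2
R7=2+27=29
R0=27^29=6
R3=212+4=216
R1=8-2=6
CMP R1, 0  (cmp 6,0)
JGT L2: taken
R0=M[216]=0
R7=29&0=0
R7=0+0=0
R0=0^0=0
R3=216+4=220
R1=6-2=4
CMP R1, 0  (cmp 4,0)
JGT L2: taken
R0=M[220]=-8
R7=0&(-8)=0
R7=0+(-8)=-8
R0=(-8)^(-8)=0
R3=220+4=224
R1=4-2=2
CMP R1, 0  (cmp 2,0)
JGT L2: taken
R0=M[224]=9
R7=(-8)&9=8
R7=8+9=17
R0=9^17=24
R3=224+4=228
R1=2-2=0
CMP R1, 0  (cmp 0,0)
JGT L2: not taken
halt.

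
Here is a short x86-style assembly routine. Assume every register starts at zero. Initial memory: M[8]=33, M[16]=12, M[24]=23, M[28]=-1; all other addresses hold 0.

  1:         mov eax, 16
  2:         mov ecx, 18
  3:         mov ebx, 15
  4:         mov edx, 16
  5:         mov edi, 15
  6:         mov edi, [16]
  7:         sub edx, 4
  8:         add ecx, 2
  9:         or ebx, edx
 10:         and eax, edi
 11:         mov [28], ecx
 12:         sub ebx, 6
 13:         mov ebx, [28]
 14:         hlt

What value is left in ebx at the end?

20

after mov eax, 16: eax=16
after mov ecx, 18: ecx=18
after mov ebx, 15: ebx=15
after mov edx, 16: edx=16
after mov edi, 15: edi=15
after mov edi, [16]: edi=M[16]=12
after sub edx, 4: edx=16-4=12
after add ecx, 2: ecx=18+2=20
after or ebx, edx: ebx=15|12=15
after and eax, edi: eax=16&12=0
mov [28], ecx → M[28]=20
after sub ebx, 6: ebx=15-6=9
after mov ebx, [28]: ebx=M[28]=20
halt.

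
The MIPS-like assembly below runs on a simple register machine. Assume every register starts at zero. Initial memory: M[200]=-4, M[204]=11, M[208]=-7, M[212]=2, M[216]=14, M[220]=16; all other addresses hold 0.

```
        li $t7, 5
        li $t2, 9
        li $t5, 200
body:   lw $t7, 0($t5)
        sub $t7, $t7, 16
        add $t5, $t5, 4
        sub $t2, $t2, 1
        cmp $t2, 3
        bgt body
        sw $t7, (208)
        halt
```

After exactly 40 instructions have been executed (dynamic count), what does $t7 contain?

after li $t7, 5: $t7=5
after li $t2, 9: $t2=9
after li $t5, 200: $t5=200
after lw $t7, 0($t5): $t7=M[200]=-4
after sub $t7, $t7, 16: $t7=(-4)-16=-20
after add $t5, $t5, 4: $t5=200+4=204
after sub $t2, $t2, 1: $t2=9-1=8
cmp $t2, 3  (cmp 8,3)
bgt body: taken
after lw $t7, 0($t5): $t7=M[204]=11
after sub $t7, $t7, 16: $t7=11-16=-5
after add $t5, $t5, 4: $t5=204+4=208
after sub $t2, $t2, 1: $t2=8-1=7
cmp $t2, 3  (cmp 7,3)
bgt body: taken
after lw $t7, 0($t5): $t7=M[208]=-7
after sub $t7, $t7, 16: $t7=(-7)-16=-23
after add $t5, $t5, 4: $t5=208+4=212
after sub $t2, $t2, 1: $t2=7-1=6
cmp $t2, 3  (cmp 6,3)
bgt body: taken
after lw $t7, 0($t5): $t7=M[212]=2
after sub $t7, $t7, 16: $t7=2-16=-14
after add $t5, $t5, 4: $t5=212+4=216
after sub $t2, $t2, 1: $t2=6-1=5
cmp $t2, 3  (cmp 5,3)
bgt body: taken
after lw $t7, 0($t5): $t7=M[216]=14
after sub $t7, $t7, 16: $t7=14-16=-2
after add $t5, $t5, 4: $t5=216+4=220
after sub $t2, $t2, 1: $t2=5-1=4
cmp $t2, 3  (cmp 4,3)
bgt body: taken
after lw $t7, 0($t5): $t7=M[220]=16
after sub $t7, $t7, 16: $t7=16-16=0
after add $t5, $t5, 4: $t5=220+4=224
after sub $t2, $t2, 1: $t2=4-1=3
cmp $t2, 3  (cmp 3,3)
bgt body: not taken
sw $t7, (208) → M[208]=0
After step 40: $t7 = 0.

0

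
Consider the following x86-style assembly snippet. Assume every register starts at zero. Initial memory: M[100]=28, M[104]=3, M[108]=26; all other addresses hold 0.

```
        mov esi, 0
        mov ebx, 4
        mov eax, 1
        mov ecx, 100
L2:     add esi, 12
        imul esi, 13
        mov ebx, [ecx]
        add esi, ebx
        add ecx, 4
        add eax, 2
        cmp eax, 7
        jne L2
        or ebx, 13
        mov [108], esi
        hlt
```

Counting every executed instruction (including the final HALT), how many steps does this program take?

31

after mov esi, 0: esi=0
after mov ebx, 4: ebx=4
after mov eax, 1: eax=1
after mov ecx, 100: ecx=100
after add esi, 12: esi=0+12=12
after imul esi, 13: esi=12*13=156
after mov ebx, [ecx]: ebx=M[100]=28
after add esi, ebx: esi=156+28=184
after add ecx, 4: ecx=100+4=104
after add eax, 2: eax=1+2=3
cmp eax, 7  (cmp 3,7)
jne L2: taken
after add esi, 12: esi=184+12=196
after imul esi, 13: esi=196*13=2548
after mov ebx, [ecx]: ebx=M[104]=3
after add esi, ebx: esi=2548+3=2551
after add ecx, 4: ecx=104+4=108
after add eax, 2: eax=3+2=5
cmp eax, 7  (cmp 5,7)
jne L2: taken
after add esi, 12: esi=2551+12=2563
after imul esi, 13: esi=2563*13=33319
after mov ebx, [ecx]: ebx=M[108]=26
after add esi, ebx: esi=33319+26=33345
after add ecx, 4: ecx=108+4=112
after add eax, 2: eax=5+2=7
cmp eax, 7  (cmp 7,7)
jne L2: not taken
after or ebx, 13: ebx=26|13=31
mov [108], esi → M[108]=33345
halt.
Total executed instructions: 31.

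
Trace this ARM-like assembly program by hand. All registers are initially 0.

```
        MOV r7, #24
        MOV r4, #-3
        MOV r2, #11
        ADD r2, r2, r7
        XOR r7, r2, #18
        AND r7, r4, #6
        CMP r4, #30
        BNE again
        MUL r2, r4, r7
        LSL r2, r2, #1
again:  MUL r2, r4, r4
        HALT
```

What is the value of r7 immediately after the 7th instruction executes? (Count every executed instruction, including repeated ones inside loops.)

r7=24
r4=-3
r2=11
r2=11+24=35
r7=35^18=49
r7=(-3)&6=4
CMP r4, #30  (cmp -3,30)
After step 7: r7 = 4.

4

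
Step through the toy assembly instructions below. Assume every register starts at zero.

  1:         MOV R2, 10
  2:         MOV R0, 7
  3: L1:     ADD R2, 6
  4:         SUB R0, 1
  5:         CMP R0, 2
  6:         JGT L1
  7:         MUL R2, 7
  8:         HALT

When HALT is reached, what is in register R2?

after MOV R2, 10: R2=10
after MOV R0, 7: R0=7
after ADD R2, 6: R2=10+6=16
after SUB R0, 1: R0=7-1=6
CMP R0, 2  (cmp 6,2)
JGT L1: taken
after ADD R2, 6: R2=16+6=22
after SUB R0, 1: R0=6-1=5
CMP R0, 2  (cmp 5,2)
JGT L1: taken
after ADD R2, 6: R2=22+6=28
after SUB R0, 1: R0=5-1=4
CMP R0, 2  (cmp 4,2)
JGT L1: taken
after ADD R2, 6: R2=28+6=34
after SUB R0, 1: R0=4-1=3
CMP R0, 2  (cmp 3,2)
JGT L1: taken
after ADD R2, 6: R2=34+6=40
after SUB R0, 1: R0=3-1=2
CMP R0, 2  (cmp 2,2)
JGT L1: not taken
after MUL R2, 7: R2=40*7=280
halt.

280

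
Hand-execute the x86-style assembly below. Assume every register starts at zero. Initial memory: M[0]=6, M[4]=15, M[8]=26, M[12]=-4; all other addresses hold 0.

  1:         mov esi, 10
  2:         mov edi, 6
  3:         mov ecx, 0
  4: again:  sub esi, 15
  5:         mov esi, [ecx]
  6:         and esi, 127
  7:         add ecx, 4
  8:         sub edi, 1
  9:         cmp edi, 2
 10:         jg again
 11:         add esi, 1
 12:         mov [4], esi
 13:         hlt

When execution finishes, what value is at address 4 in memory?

125

after mov esi, 10: esi=10
after mov edi, 6: edi=6
after mov ecx, 0: ecx=0
after sub esi, 15: esi=10-15=-5
after mov esi, [ecx]: esi=M[0]=6
after and esi, 127: esi=6&127=6
after add ecx, 4: ecx=0+4=4
after sub edi, 1: edi=6-1=5
cmp edi, 2  (cmp 5,2)
jg again: taken
after sub esi, 15: esi=6-15=-9
after mov esi, [ecx]: esi=M[4]=15
after and esi, 127: esi=15&127=15
after add ecx, 4: ecx=4+4=8
after sub edi, 1: edi=5-1=4
cmp edi, 2  (cmp 4,2)
jg again: taken
after sub esi, 15: esi=15-15=0
after mov esi, [ecx]: esi=M[8]=26
after and esi, 127: esi=26&127=26
after add ecx, 4: ecx=8+4=12
after sub edi, 1: edi=4-1=3
cmp edi, 2  (cmp 3,2)
jg again: taken
after sub esi, 15: esi=26-15=11
after mov esi, [ecx]: esi=M[12]=-4
after and esi, 127: esi=(-4)&127=124
after add ecx, 4: ecx=12+4=16
after sub edi, 1: edi=3-1=2
cmp edi, 2  (cmp 2,2)
jg again: not taken
after add esi, 1: esi=124+1=125
mov [4], esi → M[4]=125
halt.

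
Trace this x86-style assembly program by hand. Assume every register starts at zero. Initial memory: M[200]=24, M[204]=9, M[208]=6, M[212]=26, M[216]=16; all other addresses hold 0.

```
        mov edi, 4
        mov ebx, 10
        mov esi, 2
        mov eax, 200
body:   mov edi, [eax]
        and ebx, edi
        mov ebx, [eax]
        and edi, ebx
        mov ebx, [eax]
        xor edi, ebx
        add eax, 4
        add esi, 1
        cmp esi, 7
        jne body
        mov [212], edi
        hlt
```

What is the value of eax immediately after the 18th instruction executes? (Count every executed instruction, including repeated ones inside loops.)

204

mov edi, 4 → edi=4
mov ebx, 10 → ebx=10
mov esi, 2 → esi=2
mov eax, 200 → eax=200
mov edi, [eax] → edi=M[200]=24
and ebx, edi → ebx=10&24=8
mov ebx, [eax] → ebx=M[200]=24
and edi, ebx → edi=24&24=24
mov ebx, [eax] → ebx=M[200]=24
xor edi, ebx → edi=24^24=0
add eax, 4 → eax=200+4=204
add esi, 1 → esi=2+1=3
cmp esi, 7  (cmp 3,7)
jne body: taken
mov edi, [eax] → edi=M[204]=9
and ebx, edi → ebx=24&9=8
mov ebx, [eax] → ebx=M[204]=9
and edi, ebx → edi=9&9=9
After step 18: eax = 204.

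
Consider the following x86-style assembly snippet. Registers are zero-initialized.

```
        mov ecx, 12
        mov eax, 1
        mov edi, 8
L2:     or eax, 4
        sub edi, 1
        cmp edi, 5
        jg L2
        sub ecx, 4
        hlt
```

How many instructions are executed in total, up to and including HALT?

17

mov ecx, 12 → ecx=12
mov eax, 1 → eax=1
mov edi, 8 → edi=8
or eax, 4 → eax=1|4=5
sub edi, 1 → edi=8-1=7
cmp edi, 5  (cmp 7,5)
jg L2: taken
or eax, 4 → eax=5|4=5
sub edi, 1 → edi=7-1=6
cmp edi, 5  (cmp 6,5)
jg L2: taken
or eax, 4 → eax=5|4=5
sub edi, 1 → edi=6-1=5
cmp edi, 5  (cmp 5,5)
jg L2: not taken
sub ecx, 4 → ecx=12-4=8
halt.
Total executed instructions: 17.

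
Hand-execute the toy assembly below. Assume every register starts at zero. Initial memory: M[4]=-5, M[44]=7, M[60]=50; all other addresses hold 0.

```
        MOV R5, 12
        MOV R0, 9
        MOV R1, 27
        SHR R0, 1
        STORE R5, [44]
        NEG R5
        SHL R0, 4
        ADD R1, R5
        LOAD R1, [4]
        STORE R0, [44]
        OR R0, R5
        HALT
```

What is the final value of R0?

MOV R5, 12 → R5=12
MOV R0, 9 → R0=9
MOV R1, 27 → R1=27
SHR R0, 1 → R0=9>>1=4
STORE R5, [44] → M[44]=12
NEG R5 → R5=-(12)=-12
SHL R0, 4 → R0=4<<4=64
ADD R1, R5 → R1=27+(-12)=15
LOAD R1, [4] → R1=M[4]=-5
STORE R0, [44] → M[44]=64
OR R0, R5 → R0=64|(-12)=-12
halt.

-12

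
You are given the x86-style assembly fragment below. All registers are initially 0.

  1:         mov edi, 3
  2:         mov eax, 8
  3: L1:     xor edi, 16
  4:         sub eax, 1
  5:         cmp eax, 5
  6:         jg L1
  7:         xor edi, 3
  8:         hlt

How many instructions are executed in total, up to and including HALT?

16

edi=3
eax=8
edi=3^16=19
eax=8-1=7
cmp eax, 5  (cmp 7,5)
jg L1: taken
edi=19^16=3
eax=7-1=6
cmp eax, 5  (cmp 6,5)
jg L1: taken
edi=3^16=19
eax=6-1=5
cmp eax, 5  (cmp 5,5)
jg L1: not taken
edi=19^3=16
halt.
Total executed instructions: 16.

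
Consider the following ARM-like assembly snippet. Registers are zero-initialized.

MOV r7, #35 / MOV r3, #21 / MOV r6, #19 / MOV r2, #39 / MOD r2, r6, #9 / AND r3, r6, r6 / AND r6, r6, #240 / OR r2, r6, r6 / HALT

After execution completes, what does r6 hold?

16

after MOV r7, #35: r7=35
after MOV r3, #21: r3=21
after MOV r6, #19: r6=19
after MOV r2, #39: r2=39
after MOD r2, r6, #9: r2=19%9=1
after AND r3, r6, r6: r3=19&19=19
after AND r6, r6, #240: r6=19&240=16
after OR r2, r6, r6: r2=16|16=16
halt.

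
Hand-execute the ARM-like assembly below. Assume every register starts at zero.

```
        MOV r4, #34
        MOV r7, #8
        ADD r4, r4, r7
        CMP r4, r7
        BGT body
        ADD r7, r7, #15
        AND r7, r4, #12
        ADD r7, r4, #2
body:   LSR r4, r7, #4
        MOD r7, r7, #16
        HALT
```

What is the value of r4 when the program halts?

0

after MOV r4, #34: r4=34
after MOV r7, #8: r7=8
after ADD r4, r4, r7: r4=34+8=42
CMP r4, r7  (cmp 42,8)
BGT body: taken
after LSR r4, r7, #4: r4=8>>4=0
after MOD r7, r7, #16: r7=8%16=8
halt.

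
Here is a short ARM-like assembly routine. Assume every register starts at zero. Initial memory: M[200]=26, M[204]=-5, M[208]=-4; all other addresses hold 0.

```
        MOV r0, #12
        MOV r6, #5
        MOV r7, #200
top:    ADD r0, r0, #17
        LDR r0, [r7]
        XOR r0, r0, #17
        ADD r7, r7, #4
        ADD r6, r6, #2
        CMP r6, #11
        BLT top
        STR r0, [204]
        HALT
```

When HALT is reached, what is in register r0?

r0=12
r6=5
r7=200
r0=12+17=29
r0=M[200]=26
r0=26^17=11
r7=200+4=204
r6=5+2=7
CMP r6, #11  (cmp 7,11)
BLT top: taken
r0=11+17=28
r0=M[204]=-5
r0=(-5)^17=-22
r7=204+4=208
r6=7+2=9
CMP r6, #11  (cmp 9,11)
BLT top: taken
r0=(-22)+17=-5
r0=M[208]=-4
r0=(-4)^17=-19
r7=208+4=212
r6=9+2=11
CMP r6, #11  (cmp 11,11)
BLT top: not taken
STR r0, [204] → M[204]=-19
halt.

-19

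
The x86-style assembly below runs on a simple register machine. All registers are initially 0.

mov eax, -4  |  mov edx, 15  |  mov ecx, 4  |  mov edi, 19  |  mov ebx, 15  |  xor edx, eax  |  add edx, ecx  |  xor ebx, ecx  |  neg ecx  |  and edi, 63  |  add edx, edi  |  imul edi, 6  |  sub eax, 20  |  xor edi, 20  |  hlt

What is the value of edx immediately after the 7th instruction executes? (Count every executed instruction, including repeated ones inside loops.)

-9

eax=-4
edx=15
ecx=4
edi=19
ebx=15
edx=15^(-4)=-13
edx=(-13)+4=-9
After step 7: edx = -9.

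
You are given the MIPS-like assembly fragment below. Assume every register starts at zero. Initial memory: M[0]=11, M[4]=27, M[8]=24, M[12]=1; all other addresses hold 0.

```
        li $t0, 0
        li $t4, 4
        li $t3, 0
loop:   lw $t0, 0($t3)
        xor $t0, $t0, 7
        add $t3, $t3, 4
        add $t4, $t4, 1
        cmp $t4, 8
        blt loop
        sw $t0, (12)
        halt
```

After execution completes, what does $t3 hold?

after li $t0, 0: $t0=0
after li $t4, 4: $t4=4
after li $t3, 0: $t3=0
after lw $t0, 0($t3): $t0=M[0]=11
after xor $t0, $t0, 7: $t0=11^7=12
after add $t3, $t3, 4: $t3=0+4=4
after add $t4, $t4, 1: $t4=4+1=5
cmp $t4, 8  (cmp 5,8)
blt loop: taken
after lw $t0, 0($t3): $t0=M[4]=27
after xor $t0, $t0, 7: $t0=27^7=28
after add $t3, $t3, 4: $t3=4+4=8
after add $t4, $t4, 1: $t4=5+1=6
cmp $t4, 8  (cmp 6,8)
blt loop: taken
after lw $t0, 0($t3): $t0=M[8]=24
after xor $t0, $t0, 7: $t0=24^7=31
after add $t3, $t3, 4: $t3=8+4=12
after add $t4, $t4, 1: $t4=6+1=7
cmp $t4, 8  (cmp 7,8)
blt loop: taken
after lw $t0, 0($t3): $t0=M[12]=1
after xor $t0, $t0, 7: $t0=1^7=6
after add $t3, $t3, 4: $t3=12+4=16
after add $t4, $t4, 1: $t4=7+1=8
cmp $t4, 8  (cmp 8,8)
blt loop: not taken
sw $t0, (12) → M[12]=6
halt.

16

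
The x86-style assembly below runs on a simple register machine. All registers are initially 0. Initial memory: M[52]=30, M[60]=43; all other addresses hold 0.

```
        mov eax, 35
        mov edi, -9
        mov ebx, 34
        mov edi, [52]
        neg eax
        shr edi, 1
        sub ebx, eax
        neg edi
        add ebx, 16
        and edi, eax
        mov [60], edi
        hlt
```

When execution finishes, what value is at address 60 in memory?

-47

mov eax, 35 → eax=35
mov edi, -9 → edi=-9
mov ebx, 34 → ebx=34
mov edi, [52] → edi=M[52]=30
neg eax → eax=-(35)=-35
shr edi, 1 → edi=30>>1=15
sub ebx, eax → ebx=34-(-35)=69
neg edi → edi=-(15)=-15
add ebx, 16 → ebx=69+16=85
and edi, eax → edi=(-15)&(-35)=-47
mov [60], edi → M[60]=-47
halt.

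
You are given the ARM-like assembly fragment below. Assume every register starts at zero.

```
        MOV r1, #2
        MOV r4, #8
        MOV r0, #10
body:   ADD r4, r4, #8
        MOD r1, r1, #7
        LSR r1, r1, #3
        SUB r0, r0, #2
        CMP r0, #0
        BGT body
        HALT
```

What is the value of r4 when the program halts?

48

after MOV r1, #2: r1=2
after MOV r4, #8: r4=8
after MOV r0, #10: r0=10
after ADD r4, r4, #8: r4=8+8=16
after MOD r1, r1, #7: r1=2%7=2
after LSR r1, r1, #3: r1=2>>3=0
after SUB r0, r0, #2: r0=10-2=8
CMP r0, #0  (cmp 8,0)
BGT body: taken
after ADD r4, r4, #8: r4=16+8=24
after MOD r1, r1, #7: r1=0%7=0
after LSR r1, r1, #3: r1=0>>3=0
after SUB r0, r0, #2: r0=8-2=6
CMP r0, #0  (cmp 6,0)
BGT body: taken
after ADD r4, r4, #8: r4=24+8=32
after MOD r1, r1, #7: r1=0%7=0
after LSR r1, r1, #3: r1=0>>3=0
after SUB r0, r0, #2: r0=6-2=4
CMP r0, #0  (cmp 4,0)
BGT body: taken
after ADD r4, r4, #8: r4=32+8=40
after MOD r1, r1, #7: r1=0%7=0
after LSR r1, r1, #3: r1=0>>3=0
after SUB r0, r0, #2: r0=4-2=2
CMP r0, #0  (cmp 2,0)
BGT body: taken
after ADD r4, r4, #8: r4=40+8=48
after MOD r1, r1, #7: r1=0%7=0
after LSR r1, r1, #3: r1=0>>3=0
after SUB r0, r0, #2: r0=2-2=0
CMP r0, #0  (cmp 0,0)
BGT body: not taken
halt.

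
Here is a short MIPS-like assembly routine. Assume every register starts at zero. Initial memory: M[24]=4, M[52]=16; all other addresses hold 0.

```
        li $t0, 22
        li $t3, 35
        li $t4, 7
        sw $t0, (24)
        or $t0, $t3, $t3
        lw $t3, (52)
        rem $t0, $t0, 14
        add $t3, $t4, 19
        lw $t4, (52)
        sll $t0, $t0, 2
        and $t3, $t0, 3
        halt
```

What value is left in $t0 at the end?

28

li $t0, 22 → $t0=22
li $t3, 35 → $t3=35
li $t4, 7 → $t4=7
sw $t0, (24) → M[24]=22
or $t0, $t3, $t3 → $t0=35|35=35
lw $t3, (52) → $t3=M[52]=16
rem $t0, $t0, 14 → $t0=35%14=7
add $t3, $t4, 19 → $t3=7+19=26
lw $t4, (52) → $t4=M[52]=16
sll $t0, $t0, 2 → $t0=7<<2=28
and $t3, $t0, 3 → $t3=28&3=0
halt.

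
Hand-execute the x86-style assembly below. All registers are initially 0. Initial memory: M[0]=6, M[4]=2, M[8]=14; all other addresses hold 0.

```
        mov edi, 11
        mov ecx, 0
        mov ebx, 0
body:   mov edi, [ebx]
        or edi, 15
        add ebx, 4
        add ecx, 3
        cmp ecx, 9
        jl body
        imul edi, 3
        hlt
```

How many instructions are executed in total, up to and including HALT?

edi=11
ecx=0
ebx=0
edi=M[0]=6
edi=6|15=15
ebx=0+4=4
ecx=0+3=3
cmp ecx, 9  (cmp 3,9)
jl body: taken
edi=M[4]=2
edi=2|15=15
ebx=4+4=8
ecx=3+3=6
cmp ecx, 9  (cmp 6,9)
jl body: taken
edi=M[8]=14
edi=14|15=15
ebx=8+4=12
ecx=6+3=9
cmp ecx, 9  (cmp 9,9)
jl body: not taken
edi=15*3=45
halt.
Total executed instructions: 23.

23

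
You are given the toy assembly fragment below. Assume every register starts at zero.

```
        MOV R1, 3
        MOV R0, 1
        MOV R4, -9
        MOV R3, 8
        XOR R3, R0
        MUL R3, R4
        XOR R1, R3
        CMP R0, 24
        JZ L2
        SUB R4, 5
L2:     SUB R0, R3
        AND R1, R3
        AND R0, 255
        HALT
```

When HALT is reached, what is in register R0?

82

R1=3
R0=1
R4=-9
R3=8
R3=8^1=9
R3=9*(-9)=-81
R1=3^(-81)=-84
CMP R0, 24  (cmp 1,24)
JZ L2: not taken
R4=(-9)-5=-14
R0=1-(-81)=82
R1=(-84)&(-81)=-84
R0=82&255=82
halt.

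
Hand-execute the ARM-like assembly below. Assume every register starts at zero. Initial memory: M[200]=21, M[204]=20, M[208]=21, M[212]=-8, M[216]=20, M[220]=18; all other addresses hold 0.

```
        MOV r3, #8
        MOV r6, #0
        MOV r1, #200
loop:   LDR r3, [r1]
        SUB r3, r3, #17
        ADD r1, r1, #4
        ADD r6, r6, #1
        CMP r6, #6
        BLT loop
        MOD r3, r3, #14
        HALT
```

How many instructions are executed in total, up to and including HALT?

41

r3=8
r6=0
r1=200
r3=M[200]=21
r3=21-17=4
r1=200+4=204
r6=0+1=1
CMP r6, #6  (cmp 1,6)
BLT loop: taken
r3=M[204]=20
r3=20-17=3
r1=204+4=208
r6=1+1=2
CMP r6, #6  (cmp 2,6)
BLT loop: taken
r3=M[208]=21
r3=21-17=4
r1=208+4=212
r6=2+1=3
CMP r6, #6  (cmp 3,6)
BLT loop: taken
r3=M[212]=-8
r3=(-8)-17=-25
r1=212+4=216
r6=3+1=4
CMP r6, #6  (cmp 4,6)
BLT loop: taken
r3=M[216]=20
r3=20-17=3
r1=216+4=220
r6=4+1=5
CMP r6, #6  (cmp 5,6)
BLT loop: taken
r3=M[220]=18
r3=18-17=1
r1=220+4=224
r6=5+1=6
CMP r6, #6  (cmp 6,6)
BLT loop: not taken
r3=1%14=1
halt.
Total executed instructions: 41.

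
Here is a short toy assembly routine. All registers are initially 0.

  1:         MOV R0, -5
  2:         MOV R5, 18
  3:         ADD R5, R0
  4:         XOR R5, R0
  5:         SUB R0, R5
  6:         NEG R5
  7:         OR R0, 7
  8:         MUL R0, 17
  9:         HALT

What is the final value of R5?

10

after MOV R0, -5: R0=-5
after MOV R5, 18: R5=18
after ADD R5, R0: R5=18+(-5)=13
after XOR R5, R0: R5=13^(-5)=-10
after SUB R0, R5: R0=(-5)-(-10)=5
after NEG R5: R5=-(-10)=10
after OR R0, 7: R0=5|7=7
after MUL R0, 17: R0=7*17=119
halt.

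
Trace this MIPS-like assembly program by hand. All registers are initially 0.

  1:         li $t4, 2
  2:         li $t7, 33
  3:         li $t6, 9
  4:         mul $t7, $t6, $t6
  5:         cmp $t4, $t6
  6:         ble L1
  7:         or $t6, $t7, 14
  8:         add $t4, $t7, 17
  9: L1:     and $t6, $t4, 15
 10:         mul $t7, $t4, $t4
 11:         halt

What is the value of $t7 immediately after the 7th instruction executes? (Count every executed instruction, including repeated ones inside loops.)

li $t4, 2 → $t4=2
li $t7, 33 → $t7=33
li $t6, 9 → $t6=9
mul $t7, $t6, $t6 → $t7=9*9=81
cmp $t4, $t6  (cmp 2,9)
ble L1: taken
and $t6, $t4, 15 → $t6=2&15=2
After step 7: $t7 = 81.

81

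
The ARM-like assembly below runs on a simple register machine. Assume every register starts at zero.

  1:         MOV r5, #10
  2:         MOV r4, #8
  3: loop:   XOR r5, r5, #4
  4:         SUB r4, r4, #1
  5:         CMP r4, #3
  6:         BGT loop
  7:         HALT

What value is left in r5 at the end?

after MOV r5, #10: r5=10
after MOV r4, #8: r4=8
after XOR r5, r5, #4: r5=10^4=14
after SUB r4, r4, #1: r4=8-1=7
CMP r4, #3  (cmp 7,3)
BGT loop: taken
after XOR r5, r5, #4: r5=14^4=10
after SUB r4, r4, #1: r4=7-1=6
CMP r4, #3  (cmp 6,3)
BGT loop: taken
after XOR r5, r5, #4: r5=10^4=14
after SUB r4, r4, #1: r4=6-1=5
CMP r4, #3  (cmp 5,3)
BGT loop: taken
after XOR r5, r5, #4: r5=14^4=10
after SUB r4, r4, #1: r4=5-1=4
CMP r4, #3  (cmp 4,3)
BGT loop: taken
after XOR r5, r5, #4: r5=10^4=14
after SUB r4, r4, #1: r4=4-1=3
CMP r4, #3  (cmp 3,3)
BGT loop: not taken
halt.

14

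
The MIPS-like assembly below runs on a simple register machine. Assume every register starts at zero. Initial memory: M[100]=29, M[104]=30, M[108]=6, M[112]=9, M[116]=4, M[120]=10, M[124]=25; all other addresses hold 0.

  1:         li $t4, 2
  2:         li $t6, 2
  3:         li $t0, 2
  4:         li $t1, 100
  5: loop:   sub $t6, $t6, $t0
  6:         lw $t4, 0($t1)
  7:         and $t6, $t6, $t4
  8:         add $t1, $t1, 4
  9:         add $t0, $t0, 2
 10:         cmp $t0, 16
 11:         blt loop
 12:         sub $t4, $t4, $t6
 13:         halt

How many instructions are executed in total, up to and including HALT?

55

after li $t4, 2: $t4=2
after li $t6, 2: $t6=2
after li $t0, 2: $t0=2
after li $t1, 100: $t1=100
after sub $t6, $t6, $t0: $t6=2-2=0
after lw $t4, 0($t1): $t4=M[100]=29
after and $t6, $t6, $t4: $t6=0&29=0
after add $t1, $t1, 4: $t1=100+4=104
after add $t0, $t0, 2: $t0=2+2=4
cmp $t0, 16  (cmp 4,16)
blt loop: taken
after sub $t6, $t6, $t0: $t6=0-4=-4
after lw $t4, 0($t1): $t4=M[104]=30
after and $t6, $t6, $t4: $t6=(-4)&30=28
after add $t1, $t1, 4: $t1=104+4=108
after add $t0, $t0, 2: $t0=4+2=6
cmp $t0, 16  (cmp 6,16)
blt loop: taken
after sub $t6, $t6, $t0: $t6=28-6=22
after lw $t4, 0($t1): $t4=M[108]=6
after and $t6, $t6, $t4: $t6=22&6=6
after add $t1, $t1, 4: $t1=108+4=112
after add $t0, $t0, 2: $t0=6+2=8
cmp $t0, 16  (cmp 8,16)
blt loop: taken
after sub $t6, $t6, $t0: $t6=6-8=-2
after lw $t4, 0($t1): $t4=M[112]=9
after and $t6, $t6, $t4: $t6=(-2)&9=8
after add $t1, $t1, 4: $t1=112+4=116
after add $t0, $t0, 2: $t0=8+2=10
cmp $t0, 16  (cmp 10,16)
blt loop: taken
after sub $t6, $t6, $t0: $t6=8-10=-2
after lw $t4, 0($t1): $t4=M[116]=4
after and $t6, $t6, $t4: $t6=(-2)&4=4
after add $t1, $t1, 4: $t1=116+4=120
after add $t0, $t0, 2: $t0=10+2=12
cmp $t0, 16  (cmp 12,16)
blt loop: taken
after sub $t6, $t6, $t0: $t6=4-12=-8
after lw $t4, 0($t1): $t4=M[120]=10
after and $t6, $t6, $t4: $t6=(-8)&10=8
after add $t1, $t1, 4: $t1=120+4=124
after add $t0, $t0, 2: $t0=12+2=14
cmp $t0, 16  (cmp 14,16)
blt loop: taken
after sub $t6, $t6, $t0: $t6=8-14=-6
after lw $t4, 0($t1): $t4=M[124]=25
after and $t6, $t6, $t4: $t6=(-6)&25=24
after add $t1, $t1, 4: $t1=124+4=128
after add $t0, $t0, 2: $t0=14+2=16
cmp $t0, 16  (cmp 16,16)
blt loop: not taken
after sub $t4, $t4, $t6: $t4=25-24=1
halt.
Total executed instructions: 55.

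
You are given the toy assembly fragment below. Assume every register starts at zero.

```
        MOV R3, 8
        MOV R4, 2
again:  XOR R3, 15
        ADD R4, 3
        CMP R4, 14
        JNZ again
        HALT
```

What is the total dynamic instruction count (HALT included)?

R3=8
R4=2
R3=8^15=7
R4=2+3=5
CMP R4, 14  (cmp 5,14)
JNZ again: taken
R3=7^15=8
R4=5+3=8
CMP R4, 14  (cmp 8,14)
JNZ again: taken
R3=8^15=7
R4=8+3=11
CMP R4, 14  (cmp 11,14)
JNZ again: taken
R3=7^15=8
R4=11+3=14
CMP R4, 14  (cmp 14,14)
JNZ again: not taken
halt.
Total executed instructions: 19.

19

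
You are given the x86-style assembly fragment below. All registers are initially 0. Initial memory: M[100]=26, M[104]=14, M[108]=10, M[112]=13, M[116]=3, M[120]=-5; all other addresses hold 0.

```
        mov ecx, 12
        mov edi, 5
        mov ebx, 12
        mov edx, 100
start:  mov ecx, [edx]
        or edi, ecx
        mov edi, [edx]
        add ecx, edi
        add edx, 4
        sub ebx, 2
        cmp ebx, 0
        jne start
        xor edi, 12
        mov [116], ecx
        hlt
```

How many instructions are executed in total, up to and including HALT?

55

ecx=12
edi=5
ebx=12
edx=100
ecx=M[100]=26
edi=5|26=31
edi=M[100]=26
ecx=26+26=52
edx=100+4=104
ebx=12-2=10
cmp ebx, 0  (cmp 10,0)
jne start: taken
ecx=M[104]=14
edi=26|14=30
edi=M[104]=14
ecx=14+14=28
edx=104+4=108
ebx=10-2=8
cmp ebx, 0  (cmp 8,0)
jne start: taken
ecx=M[108]=10
edi=14|10=14
edi=M[108]=10
ecx=10+10=20
edx=108+4=112
ebx=8-2=6
cmp ebx, 0  (cmp 6,0)
jne start: taken
ecx=M[112]=13
edi=10|13=15
edi=M[112]=13
ecx=13+13=26
edx=112+4=116
ebx=6-2=4
cmp ebx, 0  (cmp 4,0)
jne start: taken
ecx=M[116]=3
edi=13|3=15
edi=M[116]=3
ecx=3+3=6
edx=116+4=120
ebx=4-2=2
cmp ebx, 0  (cmp 2,0)
jne start: taken
ecx=M[120]=-5
edi=3|(-5)=-5
edi=M[120]=-5
ecx=(-5)+(-5)=-10
edx=120+4=124
ebx=2-2=0
cmp ebx, 0  (cmp 0,0)
jne start: not taken
edi=(-5)^12=-9
mov [116], ecx → M[116]=-10
halt.
Total executed instructions: 55.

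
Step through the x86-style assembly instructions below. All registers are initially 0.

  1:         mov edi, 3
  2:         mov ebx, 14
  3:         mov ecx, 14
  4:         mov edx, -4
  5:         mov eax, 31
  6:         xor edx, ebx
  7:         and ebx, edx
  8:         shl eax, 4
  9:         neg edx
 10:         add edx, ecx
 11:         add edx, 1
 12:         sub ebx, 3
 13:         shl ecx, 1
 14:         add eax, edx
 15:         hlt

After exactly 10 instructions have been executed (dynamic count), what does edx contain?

mov edi, 3 → edi=3
mov ebx, 14 → ebx=14
mov ecx, 14 → ecx=14
mov edx, -4 → edx=-4
mov eax, 31 → eax=31
xor edx, ebx → edx=(-4)^14=-14
and ebx, edx → ebx=14&(-14)=2
shl eax, 4 → eax=31<<4=496
neg edx → edx=-(-14)=14
add edx, ecx → edx=14+14=28
After step 10: edx = 28.

28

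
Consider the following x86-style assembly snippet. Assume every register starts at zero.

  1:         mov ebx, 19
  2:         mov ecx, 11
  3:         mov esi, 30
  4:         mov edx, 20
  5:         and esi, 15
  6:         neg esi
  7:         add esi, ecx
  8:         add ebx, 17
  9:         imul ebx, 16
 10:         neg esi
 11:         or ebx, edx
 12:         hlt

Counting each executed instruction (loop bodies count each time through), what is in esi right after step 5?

mov ebx, 19 → ebx=19
mov ecx, 11 → ecx=11
mov esi, 30 → esi=30
mov edx, 20 → edx=20
and esi, 15 → esi=30&15=14
After step 5: esi = 14.

14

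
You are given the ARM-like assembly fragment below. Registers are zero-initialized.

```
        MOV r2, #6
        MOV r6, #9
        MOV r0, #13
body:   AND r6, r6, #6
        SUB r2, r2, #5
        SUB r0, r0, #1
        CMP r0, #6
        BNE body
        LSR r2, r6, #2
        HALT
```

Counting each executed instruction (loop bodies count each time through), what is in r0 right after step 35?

7

MOV r2, #6 → r2=6
MOV r6, #9 → r6=9
MOV r0, #13 → r0=13
AND r6, r6, #6 → r6=9&6=0
SUB r2, r2, #5 → r2=6-5=1
SUB r0, r0, #1 → r0=13-1=12
CMP r0, #6  (cmp 12,6)
BNE body: taken
AND r6, r6, #6 → r6=0&6=0
SUB r2, r2, #5 → r2=1-5=-4
SUB r0, r0, #1 → r0=12-1=11
CMP r0, #6  (cmp 11,6)
BNE body: taken
AND r6, r6, #6 → r6=0&6=0
SUB r2, r2, #5 → r2=(-4)-5=-9
SUB r0, r0, #1 → r0=11-1=10
CMP r0, #6  (cmp 10,6)
BNE body: taken
AND r6, r6, #6 → r6=0&6=0
SUB r2, r2, #5 → r2=(-9)-5=-14
SUB r0, r0, #1 → r0=10-1=9
CMP r0, #6  (cmp 9,6)
BNE body: taken
AND r6, r6, #6 → r6=0&6=0
SUB r2, r2, #5 → r2=(-14)-5=-19
SUB r0, r0, #1 → r0=9-1=8
CMP r0, #6  (cmp 8,6)
BNE body: taken
AND r6, r6, #6 → r6=0&6=0
SUB r2, r2, #5 → r2=(-19)-5=-24
SUB r0, r0, #1 → r0=8-1=7
CMP r0, #6  (cmp 7,6)
BNE body: taken
AND r6, r6, #6 → r6=0&6=0
SUB r2, r2, #5 → r2=(-24)-5=-29
After step 35: r0 = 7.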